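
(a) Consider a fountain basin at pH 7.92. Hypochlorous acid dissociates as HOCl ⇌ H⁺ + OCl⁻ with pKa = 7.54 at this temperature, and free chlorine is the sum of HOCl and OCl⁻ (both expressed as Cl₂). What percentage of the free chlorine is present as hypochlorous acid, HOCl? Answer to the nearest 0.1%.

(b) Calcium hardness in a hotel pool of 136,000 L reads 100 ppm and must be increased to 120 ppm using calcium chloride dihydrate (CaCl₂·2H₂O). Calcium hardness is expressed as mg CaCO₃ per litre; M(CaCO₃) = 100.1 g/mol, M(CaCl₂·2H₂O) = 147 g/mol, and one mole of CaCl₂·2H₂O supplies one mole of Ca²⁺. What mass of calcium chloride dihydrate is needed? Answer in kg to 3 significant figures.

(a) 29.4%; (b) 3.99 kg

(a) [OCl⁻]/[HOCl] = 10^(pH − pKa) = 10^(7.92 − 7.54) = 10^0.38 = 2.399.
(a) Fraction as HOCl = 1 / (1 + 2.399) = 0.2942.

(b) Hardness to add: (120 − 100) = 20 mg/L as CaCO₃ × 136,000 L = 2720 g as CaCO₃.
(b) Moles of Ca²⁺ (1 mol Ca²⁺ ≡ 1 mol CaCO₃): 2720 / 100.1 g/mol = 27.17 mol.
(b) Mass of CaCl₂·2H₂O: 27.17 × 147 = 3994 g.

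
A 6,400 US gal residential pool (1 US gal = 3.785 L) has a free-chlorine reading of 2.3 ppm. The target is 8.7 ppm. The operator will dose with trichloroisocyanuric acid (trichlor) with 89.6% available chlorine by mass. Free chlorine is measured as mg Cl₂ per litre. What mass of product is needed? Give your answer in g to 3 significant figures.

173 g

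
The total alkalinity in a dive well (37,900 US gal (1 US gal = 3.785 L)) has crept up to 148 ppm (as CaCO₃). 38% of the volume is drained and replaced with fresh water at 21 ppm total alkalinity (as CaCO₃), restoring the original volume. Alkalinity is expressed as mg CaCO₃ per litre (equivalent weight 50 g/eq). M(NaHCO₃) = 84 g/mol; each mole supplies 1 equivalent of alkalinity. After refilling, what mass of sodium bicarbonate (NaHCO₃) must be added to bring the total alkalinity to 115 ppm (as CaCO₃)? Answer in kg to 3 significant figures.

Volume: 37,900 US gal × 3.785 L/gal = 143,452 L.
After draining 38% and refilling: 148 × 0.62 + 21 × 0.38 = 99.74 ppm.
Deficit to target: 115 − 99.74 = 15.26 mg/L.
As CaCO₃: 15.26 mg/L × 143,452 L = 2189 g; ÷ 50 g/eq ÷ 1 = 43.78 mol NaHCO₃.
Mass: 43.78 × 84 = 3678 g.

3.68 kg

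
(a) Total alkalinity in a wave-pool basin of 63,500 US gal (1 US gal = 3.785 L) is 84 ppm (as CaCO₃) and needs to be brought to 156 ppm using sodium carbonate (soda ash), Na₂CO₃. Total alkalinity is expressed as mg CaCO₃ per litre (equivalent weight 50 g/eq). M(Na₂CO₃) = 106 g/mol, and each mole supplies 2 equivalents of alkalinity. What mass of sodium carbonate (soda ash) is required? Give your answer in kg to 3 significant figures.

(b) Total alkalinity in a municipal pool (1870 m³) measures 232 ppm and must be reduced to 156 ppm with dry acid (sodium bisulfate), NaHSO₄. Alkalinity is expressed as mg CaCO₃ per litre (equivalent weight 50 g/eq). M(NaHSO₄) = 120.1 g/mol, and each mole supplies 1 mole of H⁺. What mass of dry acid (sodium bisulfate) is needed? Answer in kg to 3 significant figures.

(a) Volume: 63,500 US gal × 3.785 L/gal = 240,348 L.
(a) Alkalinity to add: (156 − 84) = 72 mg/L as CaCO₃ × 240,348 L = 17,310 g as CaCO₃.
(a) Equivalents: 17,310 g ÷ 50 g/eq = 346.1 eq.
(a) Each mole of Na₂CO₃ supplies 2 eq, so 346.1 / 2 = 173.1 mol.
(a) Mass: 173.1 mol × 106 g/mol = 18,340 g.

(b) Volume: 1870 m³ = 1,870,000 L.
(b) Alkalinity to neutralize: (232 − 156) = 76 mg/L as CaCO₃ × 1,870,000 L = 142,100 g as CaCO₃.
(b) Equivalents of H⁺ required: 142,100 ÷ 50 g/eq = 2842 eq = 2842 mol NaHSO₄.
(b) Mass of NaHSO₄: 2842 × 120.1 = 341,400 g.

(a) 18.3 kg; (b) 341 kg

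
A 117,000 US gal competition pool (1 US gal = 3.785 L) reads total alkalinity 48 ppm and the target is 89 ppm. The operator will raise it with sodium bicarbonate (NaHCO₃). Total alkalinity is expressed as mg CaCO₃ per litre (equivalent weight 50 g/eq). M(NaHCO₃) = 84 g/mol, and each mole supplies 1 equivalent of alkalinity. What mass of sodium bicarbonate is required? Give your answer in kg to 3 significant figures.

Volume: 117,000 US gal × 3.785 L/gal = 442,845 L.
Alkalinity to add: (89 − 48) = 41 mg/L as CaCO₃ × 442,845 L = 18,160 g as CaCO₃.
Equivalents: 18,160 g ÷ 50 g/eq = 363.1 eq.
NaHCO₃ supplies 1 eq per mole → 363.1 mol.
Mass: 363.1 mol × 84 g/mol = 30,500 g.

30.5 kg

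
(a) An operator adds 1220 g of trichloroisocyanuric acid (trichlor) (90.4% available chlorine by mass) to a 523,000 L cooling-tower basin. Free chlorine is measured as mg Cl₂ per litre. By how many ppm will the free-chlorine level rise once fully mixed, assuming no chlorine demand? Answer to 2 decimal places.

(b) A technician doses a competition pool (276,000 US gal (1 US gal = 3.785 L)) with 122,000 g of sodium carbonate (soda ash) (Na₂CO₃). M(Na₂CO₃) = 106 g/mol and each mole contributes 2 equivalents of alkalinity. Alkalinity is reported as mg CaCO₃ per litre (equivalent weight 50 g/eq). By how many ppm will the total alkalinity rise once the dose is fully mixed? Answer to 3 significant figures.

(a) Available chlorine delivered: 1220 g × 0.904 = 1103 g as Cl₂.
(a) Concentration rise: 1103 g / 523,000 L = 2.109 mg/L = 2.11 ppm.

(b) Volume: 276,000 US gal × 3.785 L/gal = 1,044,660 L.
(b) Moles of Na₂CO₃: 122,000 g ÷ 106 g/mol = 1151 mol → 2302 eq of alkalinity.
(b) As CaCO₃: 2302 eq × 50 g/eq = 115,100 g.
(b) Rise: 115,100 g / 1,044,660 L × 1000 = 110.2 mg/L.

(a) 2.11 ppm; (b) 110 ppm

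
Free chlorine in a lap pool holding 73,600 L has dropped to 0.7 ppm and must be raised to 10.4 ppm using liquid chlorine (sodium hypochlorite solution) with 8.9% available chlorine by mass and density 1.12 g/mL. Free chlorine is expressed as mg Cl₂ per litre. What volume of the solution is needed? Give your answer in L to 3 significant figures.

7.16 L

Chlorine deficit: 10.4 − 0.7 = 9.7 ppm = 9.7 mg/L as Cl₂.
Cl₂ equivalent needed: 9.7 mg/L × 73,600 L = 713,900 mg = 713.9 g.
Product at 8.9% available chlorine: 713.9 / 0.089 = 8022 g.
Volume at density 1.12 g/mL: 8022 g ÷ 1.12 g/mL = 7162 mL.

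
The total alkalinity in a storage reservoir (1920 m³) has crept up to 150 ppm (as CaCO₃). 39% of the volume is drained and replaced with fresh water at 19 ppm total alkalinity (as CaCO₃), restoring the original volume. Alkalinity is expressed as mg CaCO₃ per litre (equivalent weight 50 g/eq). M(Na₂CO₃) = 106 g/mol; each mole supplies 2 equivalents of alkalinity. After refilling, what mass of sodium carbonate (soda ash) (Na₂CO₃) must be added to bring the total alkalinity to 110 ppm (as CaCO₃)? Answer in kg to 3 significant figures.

Volume: 1920 m³ = 1,920,000 L.
After draining 39% and refilling: 150 × 0.61 + 19 × 0.39 = 98.91 ppm.
Deficit to target: 110 − 98.91 = 11.09 mg/L.
As CaCO₃: 11.09 mg/L × 1,920,000 L = 21,290 g; ÷ 50 g/eq ÷ 2 = 212.9 mol Na₂CO₃.
Mass: 212.9 × 106 = 22,570 g.

22.6 kg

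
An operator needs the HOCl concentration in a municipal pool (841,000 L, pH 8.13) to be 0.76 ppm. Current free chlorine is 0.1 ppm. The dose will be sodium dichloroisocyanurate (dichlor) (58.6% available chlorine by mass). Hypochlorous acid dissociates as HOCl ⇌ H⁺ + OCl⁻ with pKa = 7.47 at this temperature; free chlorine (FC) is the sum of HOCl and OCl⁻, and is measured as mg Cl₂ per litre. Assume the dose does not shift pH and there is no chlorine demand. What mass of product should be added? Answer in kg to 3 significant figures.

5.93 kg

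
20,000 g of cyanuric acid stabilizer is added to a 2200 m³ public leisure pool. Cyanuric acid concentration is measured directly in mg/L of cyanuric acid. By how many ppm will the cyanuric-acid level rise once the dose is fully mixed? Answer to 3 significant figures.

Volume: 2200 m³ = 2,200,000 L.
Rise: 20,000 g / 2,200,000 L × 1000 = 9.091 mg/L.

9.09 ppm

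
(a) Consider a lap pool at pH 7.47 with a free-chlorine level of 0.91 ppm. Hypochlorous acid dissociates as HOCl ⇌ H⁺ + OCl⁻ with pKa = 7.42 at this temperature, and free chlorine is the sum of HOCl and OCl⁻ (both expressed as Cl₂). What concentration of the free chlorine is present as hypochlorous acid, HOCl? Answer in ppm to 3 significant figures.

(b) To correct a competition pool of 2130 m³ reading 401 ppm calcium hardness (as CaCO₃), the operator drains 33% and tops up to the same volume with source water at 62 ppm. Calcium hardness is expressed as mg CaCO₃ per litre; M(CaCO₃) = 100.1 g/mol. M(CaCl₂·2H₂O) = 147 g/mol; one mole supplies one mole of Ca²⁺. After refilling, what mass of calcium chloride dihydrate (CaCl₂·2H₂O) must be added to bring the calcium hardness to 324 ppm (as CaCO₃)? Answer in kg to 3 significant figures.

(a) [OCl⁻]/[HOCl] = 10^(pH − pKa) = 10^(7.47 − 7.42) = 10^0.05 = 1.122.
(a) Fraction as HOCl = 1 / (1 + 1.122) = 0.4712.
(a) HOCl = 0.4712 × 0.91 ppm = 0.4288 ppm.

(b) Volume: 2130 m³ = 2,130,000 L.
(b) After draining 33% and refilling: 401 × 0.67 + 62 × 0.33 = 289.13 ppm.
(b) Deficit to target: 324 − 289.13 = 34.87 mg/L.
(b) As CaCO₃: 34.87 mg/L × 2,130,000 L = 74,270 g; ÷ 100.1 = 742 mol Ca²⁺.
(b) Mass: 742 × 147 = 109,100 g.

(a) 0.429 ppm; (b) 109 kg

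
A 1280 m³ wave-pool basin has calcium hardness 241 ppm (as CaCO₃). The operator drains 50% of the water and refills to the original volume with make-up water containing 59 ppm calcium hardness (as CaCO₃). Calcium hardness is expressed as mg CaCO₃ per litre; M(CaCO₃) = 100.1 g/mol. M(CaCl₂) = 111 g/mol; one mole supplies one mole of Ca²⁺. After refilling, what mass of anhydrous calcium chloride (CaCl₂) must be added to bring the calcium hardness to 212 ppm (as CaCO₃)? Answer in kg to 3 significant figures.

88.0 kg

Volume: 1280 m³ = 1,280,000 L.
After draining 50% and refilling: 241 × 0.50 + 59 × 0.50 = 150 ppm.
Deficit to target: 212 − 150 = 62 mg/L.
As CaCO₃: 62 mg/L × 1,280,000 L = 79,360 g; ÷ 100.1 = 792.8 mol Ca²⁺.
Mass: 792.8 × 111 = 88,000 g.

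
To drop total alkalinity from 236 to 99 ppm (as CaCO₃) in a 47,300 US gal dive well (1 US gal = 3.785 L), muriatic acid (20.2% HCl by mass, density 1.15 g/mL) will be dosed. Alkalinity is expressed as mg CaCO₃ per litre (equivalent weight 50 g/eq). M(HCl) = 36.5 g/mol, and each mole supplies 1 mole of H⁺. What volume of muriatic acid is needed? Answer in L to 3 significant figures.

Volume: 47,300 US gal × 3.785 L/gal = 179,030 L.
Alkalinity to neutralize: (236 − 99) = 137 mg/L as CaCO₃ × 179,030 L = 24,530 g as CaCO₃.
Equivalents of H⁺ required: 24,530 ÷ 50 g/eq = 490.5 eq = 490.5 mol HCl.
Mass of HCl: 490.5 × 36.5 = 17,900 g.
Mass of 20.2% solution: 17,900 / 0.202 = 88,640 g.
Volume: 88,640 g ÷ 1.15 g/mL = 77,080 mL.

77.1 L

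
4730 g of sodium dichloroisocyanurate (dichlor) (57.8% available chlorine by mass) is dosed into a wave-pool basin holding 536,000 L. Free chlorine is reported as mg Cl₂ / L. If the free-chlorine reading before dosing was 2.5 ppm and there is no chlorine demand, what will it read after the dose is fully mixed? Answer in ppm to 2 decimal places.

7.60 ppm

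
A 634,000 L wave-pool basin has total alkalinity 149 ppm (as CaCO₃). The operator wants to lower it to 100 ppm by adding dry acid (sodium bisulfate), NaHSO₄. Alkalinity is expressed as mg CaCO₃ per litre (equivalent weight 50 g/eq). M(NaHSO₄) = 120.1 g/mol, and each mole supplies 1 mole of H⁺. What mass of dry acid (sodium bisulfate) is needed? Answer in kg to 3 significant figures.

Alkalinity to neutralize: (149 − 100) = 49 mg/L as CaCO₃ × 634,000 L = 31,070 g as CaCO₃.
Equivalents of H⁺ required: 31,070 ÷ 50 g/eq = 621.3 eq = 621.3 mol NaHSO₄.
Mass of NaHSO₄: 621.3 × 120.1 = 74,620 g.

74.6 kg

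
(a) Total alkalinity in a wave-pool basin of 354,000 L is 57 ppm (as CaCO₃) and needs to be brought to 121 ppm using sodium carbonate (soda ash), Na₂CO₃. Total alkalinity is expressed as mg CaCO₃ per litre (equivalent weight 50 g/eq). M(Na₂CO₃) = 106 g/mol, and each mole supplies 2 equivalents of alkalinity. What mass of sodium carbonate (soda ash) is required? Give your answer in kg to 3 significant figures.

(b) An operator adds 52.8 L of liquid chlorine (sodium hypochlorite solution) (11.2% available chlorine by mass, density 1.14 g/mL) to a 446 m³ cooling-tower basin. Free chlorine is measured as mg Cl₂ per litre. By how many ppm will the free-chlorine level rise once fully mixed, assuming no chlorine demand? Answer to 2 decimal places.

(a) Alkalinity to add: (121 − 57) = 64 mg/L as CaCO₃ × 354,000 L = 22,660 g as CaCO₃.
(a) Equivalents: 22,660 g ÷ 50 g/eq = 453.1 eq.
(a) Each mole of Na₂CO₃ supplies 2 eq, so 453.1 / 2 = 226.6 mol.
(a) Mass: 226.6 mol × 106 g/mol = 24,020 g.

(b) Volume: 446 m³ = 446,000 L.
(b) Mass of solution: 52.8 L × 1000 mL/L × 1.14 g/mL = 60,190 g.
(b) Available chlorine delivered: 60,190 g × 0.112 = 6742 g as Cl₂.
(b) Concentration rise: 6742 g / 446,000 L = 15.12 mg/L = 15.12 ppm.

(a) 24.0 kg; (b) 15.12 ppm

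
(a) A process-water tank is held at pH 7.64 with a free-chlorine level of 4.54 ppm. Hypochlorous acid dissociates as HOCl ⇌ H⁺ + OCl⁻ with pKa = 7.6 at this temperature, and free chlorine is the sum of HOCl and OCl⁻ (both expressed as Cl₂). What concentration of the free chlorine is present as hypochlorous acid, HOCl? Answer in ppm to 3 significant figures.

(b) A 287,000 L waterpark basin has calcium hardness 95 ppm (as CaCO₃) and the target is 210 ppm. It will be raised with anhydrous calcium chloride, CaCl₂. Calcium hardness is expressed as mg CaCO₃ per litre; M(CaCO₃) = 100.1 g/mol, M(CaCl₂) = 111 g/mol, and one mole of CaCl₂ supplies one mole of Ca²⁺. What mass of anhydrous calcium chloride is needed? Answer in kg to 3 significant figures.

(a) [OCl⁻]/[HOCl] = 10^(pH − pKa) = 10^(7.64 − 7.6) = 10^0.04 = 1.096.
(a) Fraction as HOCl = 1 / (1 + 1.096) = 0.477.
(a) HOCl = 0.477 × 4.54 ppm = 2.166 ppm.

(b) Hardness to add: (210 − 95) = 115 mg/L as CaCO₃ × 287,000 L = 33,000 g as CaCO₃.
(b) Moles of Ca²⁺ (1 mol Ca²⁺ ≡ 1 mol CaCO₃): 33,000 / 100.1 g/mol = 329.7 mol.
(b) Mass of CaCl₂: 329.7 × 111 = 36,600 g.

(a) 2.17 ppm; (b) 36.6 kg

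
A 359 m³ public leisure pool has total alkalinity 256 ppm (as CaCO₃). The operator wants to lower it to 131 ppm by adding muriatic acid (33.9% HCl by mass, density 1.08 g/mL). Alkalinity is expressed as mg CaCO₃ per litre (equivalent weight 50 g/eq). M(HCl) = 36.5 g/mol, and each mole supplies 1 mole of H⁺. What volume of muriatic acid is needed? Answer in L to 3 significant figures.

89.5 L

Volume: 359 m³ = 359,000 L.
Alkalinity to neutralize: (256 − 131) = 125 mg/L as CaCO₃ × 359,000 L = 44,880 g as CaCO₃.
Equivalents of H⁺ required: 44,880 ÷ 50 g/eq = 897.5 eq = 897.5 mol HCl.
Mass of HCl: 897.5 × 36.5 = 32,760 g.
Mass of 33.9% solution: 32,760 / 0.339 = 96,630 g.
Volume: 96,630 g ÷ 1.08 g/mL = 89,480 mL.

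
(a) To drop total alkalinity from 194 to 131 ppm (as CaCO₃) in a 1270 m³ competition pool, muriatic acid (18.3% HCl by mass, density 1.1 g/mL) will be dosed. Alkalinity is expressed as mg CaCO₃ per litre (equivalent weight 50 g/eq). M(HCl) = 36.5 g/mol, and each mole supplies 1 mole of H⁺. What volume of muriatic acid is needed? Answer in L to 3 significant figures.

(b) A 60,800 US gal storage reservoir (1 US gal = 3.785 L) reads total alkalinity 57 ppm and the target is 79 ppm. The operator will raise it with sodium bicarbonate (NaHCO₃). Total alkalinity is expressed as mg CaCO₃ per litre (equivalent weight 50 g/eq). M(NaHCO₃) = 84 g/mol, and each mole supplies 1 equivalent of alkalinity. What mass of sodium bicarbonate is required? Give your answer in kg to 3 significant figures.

(a) Volume: 1270 m³ = 1,270,000 L.
(a) Alkalinity to neutralize: (194 − 131) = 63 mg/L as CaCO₃ × 1,270,000 L = 80,010 g as CaCO₃.
(a) Equivalents of H⁺ required: 80,010 ÷ 50 g/eq = 1600 eq = 1600 mol HCl.
(a) Mass of HCl: 1600 × 36.5 = 58,410 g.
(a) Mass of 18.3% solution: 58,410 / 0.183 = 319,200 g.
(a) Volume: 319,200 g ÷ 1.1 g/mL = 290,200 mL.

(b) Volume: 60,800 US gal × 3.785 L/gal = 230,128 L.
(b) Alkalinity to add: (79 − 57) = 22 mg/L as CaCO₃ × 230,128 L = 5063 g as CaCO₃.
(b) Equivalents: 5063 g ÷ 50 g/eq = 101.3 eq.
(b) NaHCO₃ supplies 1 eq per mole → 101.3 mol.
(b) Mass: 101.3 mol × 84 g/mol = 8506 g.

(a) 290 L; (b) 8.51 kg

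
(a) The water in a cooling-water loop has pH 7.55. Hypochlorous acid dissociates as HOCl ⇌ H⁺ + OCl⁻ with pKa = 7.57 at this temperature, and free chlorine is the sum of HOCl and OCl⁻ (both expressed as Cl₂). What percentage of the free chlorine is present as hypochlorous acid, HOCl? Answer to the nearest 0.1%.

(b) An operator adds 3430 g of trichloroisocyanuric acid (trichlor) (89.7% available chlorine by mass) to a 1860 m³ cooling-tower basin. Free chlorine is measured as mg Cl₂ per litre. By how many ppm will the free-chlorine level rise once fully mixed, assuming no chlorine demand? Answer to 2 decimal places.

(a) [OCl⁻]/[HOCl] = 10^(pH − pKa) = 10^(7.55 − 7.57) = 10^-0.02 = 0.955.
(a) Fraction as HOCl = 1 / (1 + 0.955) = 0.5115.

(b) Volume: 1860 m³ = 1,860,000 L.
(b) Available chlorine delivered: 3430 g × 0.897 = 3077 g as Cl₂.
(b) Concentration rise: 3077 g / 1,860,000 L = 1.654 mg/L = 1.65 ppm.

(a) 51.2%; (b) 1.65 ppm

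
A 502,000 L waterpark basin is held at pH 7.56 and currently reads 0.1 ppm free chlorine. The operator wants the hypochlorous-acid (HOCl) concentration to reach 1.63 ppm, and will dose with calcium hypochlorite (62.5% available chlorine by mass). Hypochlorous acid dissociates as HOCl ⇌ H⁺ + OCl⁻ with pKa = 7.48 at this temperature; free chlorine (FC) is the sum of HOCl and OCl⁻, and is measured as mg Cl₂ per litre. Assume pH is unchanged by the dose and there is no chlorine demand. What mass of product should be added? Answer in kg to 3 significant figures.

2.80 kg

[OCl⁻]/[HOCl] = 10^(pH − pKa) = 10^(7.56 − 7.48) = 1.202; fraction as HOCl = 1/(1 + 1.202) = 0.4541.
Free chlorine required for 1.63 ppm HOCl: 1.63 / 0.4541 = 3.59 ppm.
FC to add: 3.59 − 0.1 = 3.49 mg/L as Cl₂.
Cl₂ equivalent: 3.49 mg/L × 502,000 L = 1752 g.
Product at 62.5% available Cl: 1752 / 0.625 = 2803 g.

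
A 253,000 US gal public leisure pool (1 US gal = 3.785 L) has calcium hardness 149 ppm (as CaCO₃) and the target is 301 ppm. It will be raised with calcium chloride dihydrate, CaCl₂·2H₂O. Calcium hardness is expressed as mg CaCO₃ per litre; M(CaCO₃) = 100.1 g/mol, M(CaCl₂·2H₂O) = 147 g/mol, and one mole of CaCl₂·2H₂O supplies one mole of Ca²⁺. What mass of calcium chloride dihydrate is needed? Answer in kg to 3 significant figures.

Volume: 253,000 US gal × 3.785 L/gal = 957,605 L.
Hardness to add: (301 − 149) = 152 mg/L as CaCO₃ × 957,605 L = 145,600 g as CaCO₃.
Moles of Ca²⁺ (1 mol Ca²⁺ ≡ 1 mol CaCO₃): 145,600 / 100.1 g/mol = 1454 mol.
Mass of CaCl₂·2H₂O: 1454 × 147 = 213,800 g.

214 kg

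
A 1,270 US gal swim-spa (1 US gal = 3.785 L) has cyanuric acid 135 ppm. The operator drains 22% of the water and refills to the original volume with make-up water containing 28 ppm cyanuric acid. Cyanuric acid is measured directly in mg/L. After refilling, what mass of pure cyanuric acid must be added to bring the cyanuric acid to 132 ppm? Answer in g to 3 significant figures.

98.7 g

Volume: 1,270 US gal × 3.785 L/gal = 4,807 L.
After draining 22% and refilling: 135 × 0.78 + 28 × 0.22 = 111.46 ppm.
Deficit to target: 132 − 111.46 = 20.54 mg/L.
Mass: 20.54 mg/L × 4,807 L = 98.73 g cyanuric acid.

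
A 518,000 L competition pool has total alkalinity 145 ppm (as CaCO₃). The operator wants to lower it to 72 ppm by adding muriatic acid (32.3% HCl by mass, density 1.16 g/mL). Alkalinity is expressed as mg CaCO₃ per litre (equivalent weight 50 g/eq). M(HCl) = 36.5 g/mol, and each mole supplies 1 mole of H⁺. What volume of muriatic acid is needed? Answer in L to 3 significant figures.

73.7 L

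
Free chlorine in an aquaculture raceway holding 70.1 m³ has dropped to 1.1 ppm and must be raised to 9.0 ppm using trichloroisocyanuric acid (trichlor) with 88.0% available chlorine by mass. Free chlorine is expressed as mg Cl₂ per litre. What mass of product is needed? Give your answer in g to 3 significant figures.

629 g

Volume: 70.1 m³ = 70,100 L.
Chlorine deficit: 9.0 − 1.1 = 7.9 ppm = 7.9 mg/L as Cl₂.
Cl₂ equivalent needed: 7.9 mg/L × 70,100 L = 553,800 mg = 553.8 g.
Product at 88.0% available chlorine: 553.8 / 0.88 = 629.3 g.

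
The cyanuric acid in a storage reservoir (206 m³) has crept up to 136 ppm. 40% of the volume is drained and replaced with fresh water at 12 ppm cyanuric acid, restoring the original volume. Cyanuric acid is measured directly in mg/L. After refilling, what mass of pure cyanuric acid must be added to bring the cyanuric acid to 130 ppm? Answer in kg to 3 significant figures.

8.98 kg

Volume: 206 m³ = 206,000 L.
After draining 40% and refilling: 136 × 0.60 + 12 × 0.40 = 86.4 ppm.
Deficit to target: 130 − 86.4 = 43.6 mg/L.
Mass: 43.6 mg/L × 206,000 L = 8982 g cyanuric acid.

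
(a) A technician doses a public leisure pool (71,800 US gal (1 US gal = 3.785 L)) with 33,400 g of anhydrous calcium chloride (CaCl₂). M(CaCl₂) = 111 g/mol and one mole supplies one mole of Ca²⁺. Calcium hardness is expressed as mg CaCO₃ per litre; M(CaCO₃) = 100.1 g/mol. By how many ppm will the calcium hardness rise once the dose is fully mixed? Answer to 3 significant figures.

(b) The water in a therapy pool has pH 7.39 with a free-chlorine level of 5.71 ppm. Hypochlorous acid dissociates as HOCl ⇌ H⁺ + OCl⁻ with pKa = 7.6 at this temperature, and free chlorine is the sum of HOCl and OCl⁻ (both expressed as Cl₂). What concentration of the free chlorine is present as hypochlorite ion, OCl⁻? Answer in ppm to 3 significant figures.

(a) 111 ppm; (b) 2.18 ppm

(a) Volume: 71,800 US gal × 3.785 L/gal = 271,763 L.
(a) Moles of Ca²⁺: 33,400 g ÷ 111 g/mol = 300.9 mol.
(a) As CaCO₃: 300.9 mol × 100.1 g/mol = 30,120 g.
(a) Rise: 30,120 g / 271,763 L × 1000 = 110.8 mg/L.

(b) [OCl⁻]/[HOCl] = 10^(pH − pKa) = 10^(7.39 − 7.6) = 10^-0.21 = 0.6166.
(b) Fraction as HOCl = 1 / (1 + 0.6166) = 0.6186.
(b) OCl⁻ = (1 − 0.6186) × 5.71 ppm = 2.178 ppm.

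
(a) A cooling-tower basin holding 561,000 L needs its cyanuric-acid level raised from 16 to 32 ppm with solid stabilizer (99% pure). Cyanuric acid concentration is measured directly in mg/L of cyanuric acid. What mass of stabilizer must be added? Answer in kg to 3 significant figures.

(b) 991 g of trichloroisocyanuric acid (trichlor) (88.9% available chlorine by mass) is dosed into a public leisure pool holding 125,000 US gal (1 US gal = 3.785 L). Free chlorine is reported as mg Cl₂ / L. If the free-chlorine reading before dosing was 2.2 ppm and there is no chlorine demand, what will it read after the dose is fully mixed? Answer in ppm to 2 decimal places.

(a) CYA to add: (32 − 16) = 16 mg/L × 561,000 L = 8976 g cyanuric acid.
(a) At 99% purity: 8976 / 0.99 = 9067 g product.

(b) Volume: 125,000 US gal × 3.785 L/gal = 473,125 L.
(b) Available chlorine delivered: 991 g × 0.889 = 881 g as Cl₂.
(b) Concentration rise: 881 g / 473,125 L = 1.862 mg/L = 1.86 ppm.
(b) Final FC: 2.2 + 1.86 = 4.06 ppm.

(a) 9.07 kg; (b) 4.06 ppm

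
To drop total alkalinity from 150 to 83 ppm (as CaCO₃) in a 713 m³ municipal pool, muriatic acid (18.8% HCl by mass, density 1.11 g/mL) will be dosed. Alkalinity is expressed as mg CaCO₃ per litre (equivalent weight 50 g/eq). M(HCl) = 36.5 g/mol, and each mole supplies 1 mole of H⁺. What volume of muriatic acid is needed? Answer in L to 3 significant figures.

Volume: 713 m³ = 713,000 L.
Alkalinity to neutralize: (150 − 83) = 67 mg/L as CaCO₃ × 713,000 L = 47,770 g as CaCO₃.
Equivalents of H⁺ required: 47,770 ÷ 50 g/eq = 955.4 eq = 955.4 mol HCl.
Mass of HCl: 955.4 × 36.5 = 34,870 g.
Mass of 18.8% solution: 34,870 / 0.188 = 185,500 g.
Volume: 185,500 g ÷ 1.11 g/mL = 167,100 mL.

167 L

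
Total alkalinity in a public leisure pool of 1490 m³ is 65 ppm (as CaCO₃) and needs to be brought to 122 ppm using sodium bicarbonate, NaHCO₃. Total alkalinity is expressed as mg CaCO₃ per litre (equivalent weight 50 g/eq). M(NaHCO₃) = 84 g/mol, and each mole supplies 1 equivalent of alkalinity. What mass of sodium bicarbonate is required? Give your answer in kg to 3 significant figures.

Volume: 1490 m³ = 1,490,000 L.
Alkalinity to add: (122 − 65) = 57 mg/L as CaCO₃ × 1,490,000 L = 84,930 g as CaCO₃.
Equivalents: 84,930 g ÷ 50 g/eq = 1699 eq.
NaHCO₃ supplies 1 eq per mole → 1699 mol.
Mass: 1699 mol × 84 g/mol = 142,700 g.

143 kg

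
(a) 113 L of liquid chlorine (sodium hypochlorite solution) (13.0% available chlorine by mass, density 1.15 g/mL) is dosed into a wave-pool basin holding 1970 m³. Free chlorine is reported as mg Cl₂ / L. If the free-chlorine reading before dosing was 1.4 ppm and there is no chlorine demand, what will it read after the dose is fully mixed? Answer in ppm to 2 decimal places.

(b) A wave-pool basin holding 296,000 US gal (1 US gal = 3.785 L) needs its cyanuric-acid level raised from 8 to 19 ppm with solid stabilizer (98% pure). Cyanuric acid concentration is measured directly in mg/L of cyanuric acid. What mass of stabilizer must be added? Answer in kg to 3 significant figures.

(a) Volume: 1970 m³ = 1,970,000 L.
(a) Mass of solution: 113 L × 1000 mL/L × 1.15 g/mL = 129,900 g.
(a) Available chlorine delivered: 129,900 g × 0.13 = 16,890 g as Cl₂.
(a) Concentration rise: 16,890 g / 1,970,000 L = 8.575 mg/L = 8.58 ppm.
(a) Final FC: 1.4 + 8.58 = 9.98 ppm.

(b) Volume: 296,000 US gal × 3.785 L/gal = 1,120,360 L.
(b) CYA to add: (19 − 8) = 11 mg/L × 1,120,360 L = 12,320 g cyanuric acid.
(b) At 98% purity: 12,320 / 0.98 = 12,580 g product.

(a) 9.98 ppm; (b) 12.6 kg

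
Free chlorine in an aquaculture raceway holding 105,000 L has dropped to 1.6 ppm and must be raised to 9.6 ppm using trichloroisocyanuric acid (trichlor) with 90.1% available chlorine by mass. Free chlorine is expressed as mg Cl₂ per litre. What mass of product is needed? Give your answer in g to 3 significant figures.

Chlorine deficit: 9.6 − 1.6 = 8 ppm = 8 mg/L as Cl₂.
Cl₂ equivalent needed: 8 mg/L × 105,000 L = 840,000 mg = 840 g.
Product at 90.1% available chlorine: 840 / 0.901 = 932.3 g.

932 g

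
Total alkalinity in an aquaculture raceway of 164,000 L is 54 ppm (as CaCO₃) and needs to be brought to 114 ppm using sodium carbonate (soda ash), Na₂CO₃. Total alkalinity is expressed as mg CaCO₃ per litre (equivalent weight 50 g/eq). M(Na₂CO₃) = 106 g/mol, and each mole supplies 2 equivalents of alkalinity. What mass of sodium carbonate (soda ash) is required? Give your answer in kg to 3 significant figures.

10.4 kg

Alkalinity to add: (114 − 54) = 60 mg/L as CaCO₃ × 164,000 L = 9840 g as CaCO₃.
Equivalents: 9840 g ÷ 50 g/eq = 196.8 eq.
Each mole of Na₂CO₃ supplies 2 eq, so 196.8 / 2 = 98.4 mol.
Mass: 98.4 mol × 106 g/mol = 10,430 g.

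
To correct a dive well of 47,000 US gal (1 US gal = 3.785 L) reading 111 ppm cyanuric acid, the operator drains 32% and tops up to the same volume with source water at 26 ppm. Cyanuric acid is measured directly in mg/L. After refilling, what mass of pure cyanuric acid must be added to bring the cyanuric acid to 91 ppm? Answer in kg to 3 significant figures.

1.28 kg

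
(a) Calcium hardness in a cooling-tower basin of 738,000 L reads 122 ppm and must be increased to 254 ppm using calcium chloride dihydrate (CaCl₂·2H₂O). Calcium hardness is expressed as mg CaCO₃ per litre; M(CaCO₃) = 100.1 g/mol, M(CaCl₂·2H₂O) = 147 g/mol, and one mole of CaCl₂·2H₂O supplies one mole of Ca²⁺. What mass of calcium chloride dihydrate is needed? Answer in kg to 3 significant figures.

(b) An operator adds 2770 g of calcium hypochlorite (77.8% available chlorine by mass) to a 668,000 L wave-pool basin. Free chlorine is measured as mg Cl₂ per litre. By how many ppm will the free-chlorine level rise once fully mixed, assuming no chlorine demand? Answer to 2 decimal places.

(a) Hardness to add: (254 − 122) = 132 mg/L as CaCO₃ × 738,000 L = 97,420 g as CaCO₃.
(a) Moles of Ca²⁺ (1 mol Ca²⁺ ≡ 1 mol CaCO₃): 97,420 / 100.1 g/mol = 973.2 mol.
(a) Mass of CaCl₂·2H₂O: 973.2 × 147 = 143,100 g.

(b) Available chlorine delivered: 2770 g × 0.778 = 2155 g as Cl₂.
(b) Concentration rise: 2155 g / 668,000 L = 3.226 mg/L = 3.23 ppm.

(a) 143 kg; (b) 3.23 ppm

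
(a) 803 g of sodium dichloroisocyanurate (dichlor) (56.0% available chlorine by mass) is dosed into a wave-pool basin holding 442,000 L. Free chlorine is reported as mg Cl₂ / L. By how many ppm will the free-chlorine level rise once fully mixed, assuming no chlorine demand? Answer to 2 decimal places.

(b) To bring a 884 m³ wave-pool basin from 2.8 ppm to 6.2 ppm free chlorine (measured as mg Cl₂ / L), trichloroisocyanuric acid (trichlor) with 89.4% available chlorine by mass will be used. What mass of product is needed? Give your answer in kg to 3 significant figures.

(a) 1.02 ppm; (b) 3.36 kg

(a) Available chlorine delivered: 803 g × 0.56 = 449.7 g as Cl₂.
(a) Concentration rise: 449.7 g / 442,000 L = 1.017 mg/L = 1.02 ppm.

(b) Volume: 884 m³ = 884,000 L.
(b) Chlorine deficit: 6.2 − 2.8 = 3.4 ppm = 3.4 mg/L as Cl₂.
(b) Cl₂ equivalent needed: 3.4 mg/L × 884,000 L = 3,006,000 mg = 3006 g.
(b) Product at 89.4% available chlorine: 3006 / 0.894 = 3362 g.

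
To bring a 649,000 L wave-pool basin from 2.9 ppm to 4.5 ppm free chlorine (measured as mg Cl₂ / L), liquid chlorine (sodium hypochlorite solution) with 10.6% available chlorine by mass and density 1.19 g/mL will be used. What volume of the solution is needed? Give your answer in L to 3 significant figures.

8.23 L

Chlorine deficit: 4.5 − 2.9 = 1.6 ppm = 1.6 mg/L as Cl₂.
Cl₂ equivalent needed: 1.6 mg/L × 649,000 L = 1,038,000 mg = 1038 g.
Product at 10.6% available chlorine: 1038 / 0.106 = 9796 g.
Volume at density 1.19 g/mL: 9796 g ÷ 1.19 g/mL = 8232 mL.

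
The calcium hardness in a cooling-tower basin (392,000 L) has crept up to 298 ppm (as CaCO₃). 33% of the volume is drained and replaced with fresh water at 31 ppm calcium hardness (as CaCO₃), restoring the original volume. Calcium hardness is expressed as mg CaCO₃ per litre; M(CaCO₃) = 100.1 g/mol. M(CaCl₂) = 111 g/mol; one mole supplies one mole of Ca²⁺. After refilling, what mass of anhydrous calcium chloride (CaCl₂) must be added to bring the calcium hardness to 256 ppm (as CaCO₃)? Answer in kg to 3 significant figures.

After draining 33% and refilling: 298 × 0.67 + 31 × 0.33 = 209.89 ppm.
Deficit to target: 256 − 209.89 = 46.11 mg/L.
As CaCO₃: 46.11 mg/L × 392,000 L = 18,080 g; ÷ 100.1 = 180.6 mol Ca²⁺.
Mass: 180.6 × 111 = 20,040 g.

20.0 kg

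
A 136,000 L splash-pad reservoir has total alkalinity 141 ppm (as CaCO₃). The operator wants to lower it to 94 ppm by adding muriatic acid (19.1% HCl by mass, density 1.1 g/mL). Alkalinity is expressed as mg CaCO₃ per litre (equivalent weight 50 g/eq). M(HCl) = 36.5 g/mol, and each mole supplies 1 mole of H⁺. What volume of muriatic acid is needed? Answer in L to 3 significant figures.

22.2 L

Alkalinity to neutralize: (141 − 94) = 47 mg/L as CaCO₃ × 136,000 L = 6392 g as CaCO₃.
Equivalents of H⁺ required: 6392 ÷ 50 g/eq = 127.8 eq = 127.8 mol HCl.
Mass of HCl: 127.8 × 36.5 = 4666 g.
Mass of 19.1% solution: 4666 / 0.191 = 24,430 g.
Volume: 24,430 g ÷ 1.1 g/mL = 22,210 mL.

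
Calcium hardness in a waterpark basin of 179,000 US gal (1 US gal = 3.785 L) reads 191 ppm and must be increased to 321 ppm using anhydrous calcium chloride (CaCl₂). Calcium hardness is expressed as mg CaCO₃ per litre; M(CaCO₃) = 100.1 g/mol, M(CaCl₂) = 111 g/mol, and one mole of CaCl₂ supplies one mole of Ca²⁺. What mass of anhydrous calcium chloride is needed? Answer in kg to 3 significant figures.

Volume: 179,000 US gal × 3.785 L/gal = 677,515 L.
Hardness to add: (321 − 191) = 130 mg/L as CaCO₃ × 677,515 L = 88,080 g as CaCO₃.
Moles of Ca²⁺ (1 mol Ca²⁺ ≡ 1 mol CaCO₃): 88,080 / 100.1 g/mol = 879.9 mol.
Mass of CaCl₂: 879.9 × 111 = 97,670 g.

97.7 kg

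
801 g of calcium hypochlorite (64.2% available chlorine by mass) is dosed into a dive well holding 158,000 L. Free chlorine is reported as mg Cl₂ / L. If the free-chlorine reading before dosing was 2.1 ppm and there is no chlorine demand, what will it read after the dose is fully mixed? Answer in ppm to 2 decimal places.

Available chlorine delivered: 801 g × 0.642 = 514.2 g as Cl₂.
Concentration rise: 514.2 g / 158,000 L = 3.255 mg/L = 3.25 ppm.
Final FC: 2.1 + 3.25 = 5.35 ppm.

5.35 ppm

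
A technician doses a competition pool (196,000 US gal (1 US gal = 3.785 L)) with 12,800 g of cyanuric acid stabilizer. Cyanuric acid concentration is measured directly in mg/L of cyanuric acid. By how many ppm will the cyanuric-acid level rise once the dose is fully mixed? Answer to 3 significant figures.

Volume: 196,000 US gal × 3.785 L/gal = 741,860 L.
Rise: 12,800 g / 741,860 L × 1000 = 17.25 mg/L.

17.3 ppm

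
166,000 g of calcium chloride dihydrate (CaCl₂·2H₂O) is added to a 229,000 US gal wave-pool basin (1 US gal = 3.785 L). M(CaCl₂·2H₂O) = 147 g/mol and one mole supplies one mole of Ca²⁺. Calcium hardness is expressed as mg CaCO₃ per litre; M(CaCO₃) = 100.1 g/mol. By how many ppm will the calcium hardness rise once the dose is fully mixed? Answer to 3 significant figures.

Volume: 229,000 US gal × 3.785 L/gal = 866,765 L.
Moles of Ca²⁺: 166,000 g ÷ 147 g/mol = 1129 mol.
As CaCO₃: 1129 mol × 100.1 g/mol = 113,000 g.
Rise: 113,000 g / 866,765 L × 1000 = 130.4 mg/L.

130 ppm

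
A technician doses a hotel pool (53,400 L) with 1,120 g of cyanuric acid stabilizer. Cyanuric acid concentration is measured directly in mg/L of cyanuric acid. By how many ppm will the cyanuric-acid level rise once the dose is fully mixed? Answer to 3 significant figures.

21.0 ppm

Rise: 1,120 g / 53,400 L × 1000 = 20.97 mg/L.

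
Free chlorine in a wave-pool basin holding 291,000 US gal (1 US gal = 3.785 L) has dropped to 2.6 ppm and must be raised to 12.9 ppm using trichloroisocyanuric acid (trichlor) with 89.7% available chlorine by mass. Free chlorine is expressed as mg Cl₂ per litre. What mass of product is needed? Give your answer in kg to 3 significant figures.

12.6 kg

Volume: 291,000 US gal × 3.785 L/gal = 1,101,435 L.
Chlorine deficit: 12.9 − 2.6 = 10.3 ppm = 10.3 mg/L as Cl₂.
Cl₂ equivalent needed: 10.3 mg/L × 1,101,435 L = 11,340,000 mg = 11,340 g.
Product at 89.7% available chlorine: 11,340 / 0.897 = 12,650 g.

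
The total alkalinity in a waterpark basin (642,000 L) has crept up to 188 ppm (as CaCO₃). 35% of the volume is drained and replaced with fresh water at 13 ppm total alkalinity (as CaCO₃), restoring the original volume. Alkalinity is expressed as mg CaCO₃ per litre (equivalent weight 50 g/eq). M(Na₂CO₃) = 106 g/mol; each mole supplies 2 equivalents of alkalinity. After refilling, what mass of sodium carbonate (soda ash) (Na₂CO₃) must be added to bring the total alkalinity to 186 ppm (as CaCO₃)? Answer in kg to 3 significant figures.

40.3 kg

After draining 35% and refilling: 188 × 0.65 + 13 × 0.35 = 126.75 ppm.
Deficit to target: 186 − 126.75 = 59.25 mg/L.
As CaCO₃: 59.25 mg/L × 642,000 L = 38,040 g; ÷ 50 g/eq ÷ 2 = 380.4 mol Na₂CO₃.
Mass: 380.4 × 106 = 40,320 g.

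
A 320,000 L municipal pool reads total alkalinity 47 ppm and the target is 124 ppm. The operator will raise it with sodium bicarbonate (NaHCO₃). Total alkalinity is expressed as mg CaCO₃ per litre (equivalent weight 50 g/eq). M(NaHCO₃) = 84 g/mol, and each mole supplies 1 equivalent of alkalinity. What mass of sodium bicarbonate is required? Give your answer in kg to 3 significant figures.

41.4 kg

Alkalinity to add: (124 − 47) = 77 mg/L as CaCO₃ × 320,000 L = 24,640 g as CaCO₃.
Equivalents: 24,640 g ÷ 50 g/eq = 492.8 eq.
NaHCO₃ supplies 1 eq per mole → 492.8 mol.
Mass: 492.8 mol × 84 g/mol = 41,400 g.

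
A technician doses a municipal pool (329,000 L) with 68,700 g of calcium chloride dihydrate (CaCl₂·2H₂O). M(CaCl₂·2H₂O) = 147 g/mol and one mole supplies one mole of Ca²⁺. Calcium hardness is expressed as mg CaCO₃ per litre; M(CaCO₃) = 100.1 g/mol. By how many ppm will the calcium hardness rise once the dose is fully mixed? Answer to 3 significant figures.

Moles of Ca²⁺: 68,700 g ÷ 147 g/mol = 467.3 mol.
As CaCO₃: 467.3 mol × 100.1 g/mol = 46,780 g.
Rise: 46,780 g / 329,000 L × 1000 = 142.2 mg/L.

142 ppm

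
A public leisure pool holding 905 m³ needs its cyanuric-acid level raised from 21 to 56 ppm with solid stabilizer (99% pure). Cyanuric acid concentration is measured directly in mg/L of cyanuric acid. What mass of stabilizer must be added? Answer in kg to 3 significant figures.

Volume: 905 m³ = 905,000 L.
CYA to add: (56 − 21) = 35 mg/L × 905,000 L = 31,680 g cyanuric acid.
At 99% purity: 31,680 / 0.99 = 31,990 g product.

32.0 kg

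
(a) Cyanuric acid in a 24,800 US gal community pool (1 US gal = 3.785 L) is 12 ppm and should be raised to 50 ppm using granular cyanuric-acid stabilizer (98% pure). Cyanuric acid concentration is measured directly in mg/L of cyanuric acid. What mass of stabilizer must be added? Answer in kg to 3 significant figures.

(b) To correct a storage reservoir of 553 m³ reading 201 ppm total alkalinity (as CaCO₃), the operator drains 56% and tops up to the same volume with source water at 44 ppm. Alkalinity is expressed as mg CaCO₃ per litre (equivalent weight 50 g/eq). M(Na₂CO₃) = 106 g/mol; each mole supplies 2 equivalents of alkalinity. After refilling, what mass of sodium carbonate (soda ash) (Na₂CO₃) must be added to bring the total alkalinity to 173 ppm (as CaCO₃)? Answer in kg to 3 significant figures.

(a) Volume: 24,800 US gal × 3.785 L/gal = 93,868 L.
(a) CYA to add: (50 − 12) = 38 mg/L × 93,868 L = 3567 g cyanuric acid.
(a) At 98% purity: 3567 / 0.98 = 3640 g product.

(b) Volume: 553 m³ = 553,000 L.
(b) After draining 56% and refilling: 201 × 0.44 + 44 × 0.56 = 113.08 ppm.
(b) Deficit to target: 173 − 113.08 = 59.92 mg/L.
(b) As CaCO₃: 59.92 mg/L × 553,000 L = 33,140 g; ÷ 50 g/eq ÷ 2 = 331.4 mol Na₂CO₃.
(b) Mass: 331.4 × 106 = 35,120 g.

(a) 3.64 kg; (b) 35.1 kg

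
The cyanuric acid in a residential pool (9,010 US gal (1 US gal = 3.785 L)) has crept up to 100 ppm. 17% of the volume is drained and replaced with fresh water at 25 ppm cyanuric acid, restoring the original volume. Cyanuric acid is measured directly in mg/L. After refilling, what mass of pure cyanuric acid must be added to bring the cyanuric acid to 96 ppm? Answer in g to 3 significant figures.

298 g

Volume: 9,010 US gal × 3.785 L/gal = 34,103 L.
After draining 17% and refilling: 100 × 0.83 + 25 × 0.17 = 87.25 ppm.
Deficit to target: 96 − 87.25 = 8.75 mg/L.
Mass: 8.75 mg/L × 34,103 L = 298.4 g cyanuric acid.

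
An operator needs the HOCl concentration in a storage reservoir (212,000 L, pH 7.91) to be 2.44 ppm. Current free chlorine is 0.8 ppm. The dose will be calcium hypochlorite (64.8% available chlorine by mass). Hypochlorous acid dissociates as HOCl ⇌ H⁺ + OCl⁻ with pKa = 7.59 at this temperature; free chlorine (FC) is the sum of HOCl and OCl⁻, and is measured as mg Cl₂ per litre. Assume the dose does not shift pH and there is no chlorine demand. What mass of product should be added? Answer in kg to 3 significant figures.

2.20 kg

[OCl⁻]/[HOCl] = 10^(pH − pKa) = 10^(7.91 − 7.59) = 2.089; fraction as HOCl = 1/(1 + 2.089) = 0.3237.
Free chlorine required for 2.44 ppm HOCl: 2.44 / 0.3237 = 7.538 ppm.
FC to add: 7.538 − 0.8 = 6.738 mg/L as Cl₂.
Cl₂ equivalent: 6.738 mg/L × 212,000 L = 1428 g.
Product at 64.8% available Cl: 1428 / 0.648 = 2204 g.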